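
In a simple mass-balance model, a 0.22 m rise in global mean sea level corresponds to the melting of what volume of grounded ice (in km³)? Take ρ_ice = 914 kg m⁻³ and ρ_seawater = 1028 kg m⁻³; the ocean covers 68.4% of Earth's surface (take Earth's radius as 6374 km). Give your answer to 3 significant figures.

Required water volume = Δh × A = 0.22 m × 3.49×10^14 m² = 7.683×10^13 m³ = 7.683×10^4 km³.
Ice volume = water volume × ρ_w/ρ_ice = 7.683×10^4 × 1028/914 = 8.64×10^4 km³.

≈ 8.64×10^4 km³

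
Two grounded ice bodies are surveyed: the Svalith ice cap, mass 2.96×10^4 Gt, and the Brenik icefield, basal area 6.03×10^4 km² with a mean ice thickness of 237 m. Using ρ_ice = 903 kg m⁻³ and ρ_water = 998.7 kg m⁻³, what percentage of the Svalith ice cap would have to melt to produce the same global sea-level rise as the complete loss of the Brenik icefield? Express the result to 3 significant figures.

Equal sea-level rise means equal mass of meltwater, i.e. equal mass of ice lost.
Ice mass of Brenik: 1.290×10^16 kg; ice mass of Svalith: 2.960×10^16 kg.
Fraction required = 1.290×10^16 / 2.960×10^16 = 0.436 → 43.6 %.

≈ 43.6 %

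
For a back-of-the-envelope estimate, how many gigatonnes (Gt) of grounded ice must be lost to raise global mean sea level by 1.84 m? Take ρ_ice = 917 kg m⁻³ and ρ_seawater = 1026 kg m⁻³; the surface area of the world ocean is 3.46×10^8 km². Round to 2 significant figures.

≈ 6.5×10^5 Gt

Required water volume = Δh × A = 1.84 m × 3.46×10^14 m² = 6.366×10^14 m³.
ρ_w = 1026 kg m⁻³, so the mass of water = 6.366×10^14 m³ × 1026 kg m⁻³ = 6.532×10^17 kg = 6.5×10^5 Gt (and the same mass of ice, by conservation).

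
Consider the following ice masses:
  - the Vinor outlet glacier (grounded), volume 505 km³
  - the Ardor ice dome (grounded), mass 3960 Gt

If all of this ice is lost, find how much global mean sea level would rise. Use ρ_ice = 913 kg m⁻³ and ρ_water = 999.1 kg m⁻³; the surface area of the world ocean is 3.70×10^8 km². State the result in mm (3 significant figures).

Vinor: 505 km³ × (913/999.1) = 461.5 km³ of water.
Ardor: 3960 Gt = 3.960×10^15 kg; dividing by ρ_w = 999.1 kg m⁻³ gives 3.964×10^12 m³ of water.
Total added water ≈ 4.425×10^12 m³ over 3.70×10^14 m² → Δh = 0.0120 m = 12.0 mm.

≈ 12.0 mm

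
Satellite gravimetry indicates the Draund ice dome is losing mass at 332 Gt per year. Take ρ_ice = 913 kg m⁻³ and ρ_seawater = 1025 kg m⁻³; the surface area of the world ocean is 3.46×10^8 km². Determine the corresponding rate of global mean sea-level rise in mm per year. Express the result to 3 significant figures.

ρ_w = 1025 kg m⁻³. Annual water volume added = 332 Gt / ρ_w = 3.320×10^14 kg / 1025 kg m⁻³ = 3.239×10^11 m³.
Δh per year = 3.239×10^11 / 3.46×10^14 = 9.36×10^-4 m = 0.936 mm.

≈ 0.936 mm/yr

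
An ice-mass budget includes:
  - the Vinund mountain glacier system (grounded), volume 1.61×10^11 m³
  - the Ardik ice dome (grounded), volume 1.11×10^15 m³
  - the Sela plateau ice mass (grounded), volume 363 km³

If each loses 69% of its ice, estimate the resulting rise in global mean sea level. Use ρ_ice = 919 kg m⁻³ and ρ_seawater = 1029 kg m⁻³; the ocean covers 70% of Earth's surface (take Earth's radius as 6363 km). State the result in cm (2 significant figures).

Vinund: 0.69 × 1.61×10^11 m³ × (919/1029) = 9.921×10^10 m³ of water.
Ardik: 0.69 × 1.11×10^15 m³ × (919/1029) = 6.840×10^14 m³ of water.
Sela: 0.69 × 363 km³ × (919/1029) = 223.7 km³ of water.
Total added water ≈ 6.843×10^14 m³ over 3.56×10^14 m² → Δh = 1.92 m = 190 cm.

≈ 190 cm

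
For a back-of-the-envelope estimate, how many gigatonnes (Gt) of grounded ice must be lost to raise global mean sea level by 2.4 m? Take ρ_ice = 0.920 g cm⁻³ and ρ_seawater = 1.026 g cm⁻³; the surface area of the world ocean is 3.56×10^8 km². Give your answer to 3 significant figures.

Required water volume = Δh × A = 2.4 m × 3.56×10^14 m² = 8.544×10^14 m³.
ρ_w = 1.026 g cm⁻³ = 1026 kg m⁻³, so the mass of water = 8.544×10^14 m³ × 1026 kg m⁻³ = 8.766×10^17 kg = 8.77×10^5 Gt (and the same mass of ice, by conservation).

≈ 8.77×10^5 Gt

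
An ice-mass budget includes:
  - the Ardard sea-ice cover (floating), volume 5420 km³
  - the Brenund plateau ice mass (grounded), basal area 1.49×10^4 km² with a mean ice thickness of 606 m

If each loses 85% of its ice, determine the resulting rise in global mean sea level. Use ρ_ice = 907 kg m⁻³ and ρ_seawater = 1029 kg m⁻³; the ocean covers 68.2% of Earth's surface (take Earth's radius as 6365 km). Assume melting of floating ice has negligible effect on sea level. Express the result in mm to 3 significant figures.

The Ardard sea-ice cover is floating and already displaces its own weight of water, so its melt adds essentially nothing to sea level.
Brenund: ice volume = 1.49×10^4 km² × 606 m = 9029 km³; 0.85 × 9029 × (907/1029) = 6765 km³ of water.
Total added water ≈ 6.765×10^12 m³ over 3.47×10^14 m² → Δh = 0.0195 m = 19.5 mm.

≈ 19.5 mm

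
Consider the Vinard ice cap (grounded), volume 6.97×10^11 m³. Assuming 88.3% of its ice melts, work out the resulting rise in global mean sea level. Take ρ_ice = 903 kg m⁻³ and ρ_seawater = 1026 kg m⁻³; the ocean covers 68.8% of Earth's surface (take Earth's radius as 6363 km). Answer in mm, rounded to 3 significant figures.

≈ 1.55 mm

Vinard: 0.883 × 6.97×10^11 m³ × (903/1026) = 5.417×10^11 m³ of water.
Spread over 3.50×10^14 m² of ocean, Δh = 5.417×10^11 / 3.50×10^14 = 1.55×10^-3 m = 1.55 mm.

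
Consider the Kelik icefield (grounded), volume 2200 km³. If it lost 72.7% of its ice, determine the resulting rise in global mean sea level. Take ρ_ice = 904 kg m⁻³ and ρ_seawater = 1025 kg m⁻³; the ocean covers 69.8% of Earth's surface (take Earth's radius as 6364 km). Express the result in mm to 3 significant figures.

≈ 3.97 mm

Kelik: 0.727 × 2200 km³ × (904/1025) = 1411 km³ of water.
Spread over 3.55×10^14 m² of ocean, Δh = 1.411×10^12 / 3.55×10^14 = 3.97×10^-3 m = 3.97 mm.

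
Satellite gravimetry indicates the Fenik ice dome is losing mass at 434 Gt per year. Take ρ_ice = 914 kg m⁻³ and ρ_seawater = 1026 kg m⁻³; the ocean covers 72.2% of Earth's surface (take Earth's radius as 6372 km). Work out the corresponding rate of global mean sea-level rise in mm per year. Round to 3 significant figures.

ρ_w = 1026 kg m⁻³. Annual water volume added = 434 Gt / ρ_w = 4.340×10^14 kg / 1026 kg m⁻³ = 4.230×10^11 m³.
Δh per year = 4.230×10^11 / 3.68×10^14 = 1.15×10^-3 m = 1.15 mm.

≈ 1.15 mm/yr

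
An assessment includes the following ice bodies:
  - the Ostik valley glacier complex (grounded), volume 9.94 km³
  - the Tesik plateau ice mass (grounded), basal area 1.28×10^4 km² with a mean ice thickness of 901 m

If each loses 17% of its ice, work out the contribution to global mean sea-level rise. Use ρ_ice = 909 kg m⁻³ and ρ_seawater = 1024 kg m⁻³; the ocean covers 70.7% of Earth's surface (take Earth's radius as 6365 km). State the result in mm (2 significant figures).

≈ 4.8 mm

Ostik: 0.17 × 9.94 km³ × (909/1024) = 1.500 km³ of water.
Tesik: ice volume = 1.28×10^4 km² × 901 m = 1.153×10^4 km³; 0.17 × 1.153×10^4 × (909/1024) = 1740 km³ of water.
Total added water ≈ 1.742×10^12 m³ over 3.60×10^14 m² → Δh = 4.84×10^-3 m = 4.8 mm.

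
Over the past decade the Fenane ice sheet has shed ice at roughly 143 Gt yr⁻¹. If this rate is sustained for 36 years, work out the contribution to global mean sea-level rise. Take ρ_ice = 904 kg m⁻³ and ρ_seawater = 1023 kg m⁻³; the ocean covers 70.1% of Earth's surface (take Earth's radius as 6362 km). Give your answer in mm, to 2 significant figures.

≈ 14 mm

Total mass lost = 143 Gt/yr × 36 yr = 5148 Gt = 5.148×10^15 kg.
ρ_w = 1023 kg m⁻³, so water volume = 5.148×10^15 / 1023 = 5.032×10^12 m³.
Δh = 5.032×10^12 / 3.57×10^14 = 0.0141 m = 14 mm.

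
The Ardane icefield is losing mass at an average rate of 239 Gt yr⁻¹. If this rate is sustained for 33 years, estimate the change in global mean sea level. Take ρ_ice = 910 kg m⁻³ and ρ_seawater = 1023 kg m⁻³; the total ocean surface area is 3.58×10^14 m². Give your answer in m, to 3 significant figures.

≈ 0.0215 m

Total mass lost = 239 Gt/yr × 33 yr = 7887 Gt = 7.887×10^15 kg.
ρ_w = 1023 kg m⁻³, so water volume = 7.887×10^15 / 1023 = 7.710×10^12 m³.
Δh = 7.710×10^12 / 3.58×10^14 = 0.0215 m.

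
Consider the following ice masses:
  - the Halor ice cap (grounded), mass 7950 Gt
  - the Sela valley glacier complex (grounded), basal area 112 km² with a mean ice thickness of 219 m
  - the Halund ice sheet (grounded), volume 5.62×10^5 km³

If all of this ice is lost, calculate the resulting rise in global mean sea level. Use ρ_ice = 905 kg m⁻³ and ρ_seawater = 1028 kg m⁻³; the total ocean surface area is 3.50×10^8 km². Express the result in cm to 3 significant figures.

≈ 144 cm

Halor: 7950 Gt = 7.950×10^15 kg; dividing by ρ_w = 1028 kg m⁻³ gives 7.733×10^12 m³ of water.
Sela: ice volume = 112 km² × 219 m = 24.53 km³; 24.53 × (905/1028) = 21.59 km³ of water.
Halund: 5.62×10^5 km³ × (905/1028) = 4.948×10^5 km³ of water.
Total added water ≈ 5.025×10^14 m³ over 3.50×10^14 m² → Δh = 1.44 m = 144 cm.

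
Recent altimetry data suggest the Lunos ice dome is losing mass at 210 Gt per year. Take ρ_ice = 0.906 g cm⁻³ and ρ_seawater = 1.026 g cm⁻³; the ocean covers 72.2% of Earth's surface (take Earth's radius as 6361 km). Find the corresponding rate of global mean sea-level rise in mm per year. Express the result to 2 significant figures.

ρ_w = 1.026 g cm⁻³ = 1026 kg m⁻³. Annual water volume added = 210 Gt / ρ_w = 2.100×10^14 kg / 1026 kg m⁻³ = 2.047×10^11 m³.
Δh per year = 2.047×10^11 / 3.67×10^14 = 5.58×10^-4 m = 0.56 mm.

≈ 0.56 mm/yr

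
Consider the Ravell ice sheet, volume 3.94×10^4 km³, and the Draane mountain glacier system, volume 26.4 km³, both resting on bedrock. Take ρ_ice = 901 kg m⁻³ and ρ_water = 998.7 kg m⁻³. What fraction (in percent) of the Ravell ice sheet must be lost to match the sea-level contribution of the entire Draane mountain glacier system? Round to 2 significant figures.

≈ 0.067 %

Equal sea-level rise means equal mass of meltwater, i.e. equal mass of ice lost.
Ice mass of Draane: 2.379×10^13 kg; ice mass of Ravell: 3.550×10^16 kg.
Fraction required = 2.379×10^13 / 3.550×10^16 = 6.70×10^-4 → 0.067 %.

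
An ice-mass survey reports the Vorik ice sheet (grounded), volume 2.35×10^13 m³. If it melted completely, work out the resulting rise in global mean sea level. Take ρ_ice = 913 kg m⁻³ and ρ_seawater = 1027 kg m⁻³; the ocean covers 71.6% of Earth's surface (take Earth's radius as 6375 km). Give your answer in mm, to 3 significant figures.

≈ 57.1 mm

Vorik: 2.35×10^13 m³ × (913/1027) = 2.089×10^13 m³ of water.
Spread over 3.66×10^14 m² of ocean, Δh = 2.089×10^13 / 3.66×10^14 = 0.0571 m = 57.1 mm.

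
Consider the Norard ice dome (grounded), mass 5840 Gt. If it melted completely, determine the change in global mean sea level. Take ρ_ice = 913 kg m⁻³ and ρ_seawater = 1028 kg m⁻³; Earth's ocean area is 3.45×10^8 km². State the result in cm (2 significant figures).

Norard: 5840 Gt = 5.840×10^15 kg; dividing by ρ_w = 1028 kg m⁻³ gives 5.681×10^12 m³ of water.
Spread over 3.45×10^14 m² of ocean, Δh = 5.681×10^12 / 3.45×10^14 = 0.0165 m = 1.6 cm.

≈ 1.6 cm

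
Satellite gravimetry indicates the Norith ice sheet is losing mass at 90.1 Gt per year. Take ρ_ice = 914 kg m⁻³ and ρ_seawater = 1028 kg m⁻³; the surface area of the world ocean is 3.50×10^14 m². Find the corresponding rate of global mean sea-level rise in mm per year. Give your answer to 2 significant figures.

ρ_w = 1028 kg m⁻³. Annual water volume added = 90.1 Gt / ρ_w = 9.010×10^13 kg / 1028 kg m⁻³ = 8.765×10^10 m³.
Δh per year = 8.765×10^10 / 3.50×10^14 = 2.50×10^-4 m = 0.25 mm.

≈ 0.25 mm/yr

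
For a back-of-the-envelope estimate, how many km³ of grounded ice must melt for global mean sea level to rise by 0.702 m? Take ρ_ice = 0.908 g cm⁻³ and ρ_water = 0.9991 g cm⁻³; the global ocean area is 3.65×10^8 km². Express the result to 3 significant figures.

Required water volume = Δh × A = 0.702 m × 3.65×10^14 m² = 2.562×10^14 m³ = 2.562×10^5 km³.
Ice volume = water volume × ρ_w/ρ_ice = 2.562×10^5 × 999.1/908 = 2.82×10^5 km³.

≈ 2.82×10^5 km³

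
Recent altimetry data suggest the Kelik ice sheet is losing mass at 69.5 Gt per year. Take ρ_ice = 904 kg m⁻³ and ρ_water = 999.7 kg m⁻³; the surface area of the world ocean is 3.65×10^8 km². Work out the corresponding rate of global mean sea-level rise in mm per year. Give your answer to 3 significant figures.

ρ_w = 999.7 kg m⁻³. Annual water volume added = 69.5 Gt / ρ_w = 6.950×10^13 kg / 999.7 kg m⁻³ = 6.952×10^10 m³.
Δh per year = 6.952×10^10 / 3.65×10^14 = 1.90×10^-4 m = 0.190 mm.

≈ 0.190 mm/yr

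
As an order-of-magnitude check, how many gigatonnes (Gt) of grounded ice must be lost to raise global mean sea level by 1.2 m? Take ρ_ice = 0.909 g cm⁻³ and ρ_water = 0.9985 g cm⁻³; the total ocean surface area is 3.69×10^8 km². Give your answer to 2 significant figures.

Required water volume = Δh × A = 1.2 m × 3.69×10^14 m² = 4.428×10^14 m³.
ρ_w = 0.9985 g cm⁻³ = 998.5 kg m⁻³, so the mass of water = 4.428×10^14 m³ × 998.5 kg m⁻³ = 4.421×10^17 kg = 4.4×10^5 Gt (and the same mass of ice, by conservation).

≈ 4.4×10^5 Gt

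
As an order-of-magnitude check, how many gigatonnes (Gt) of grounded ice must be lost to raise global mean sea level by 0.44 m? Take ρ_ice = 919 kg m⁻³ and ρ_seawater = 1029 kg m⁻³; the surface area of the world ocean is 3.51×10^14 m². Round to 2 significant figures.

≈ 1.6×10^5 Gt

Required water volume = Δh × A = 0.44 m × 3.51×10^14 m² = 1.544×10^14 m³.
ρ_w = 1029 kg m⁻³, so the mass of water = 1.544×10^14 m³ × 1029 kg m⁻³ = 1.589×10^17 kg = 1.6×10^5 Gt (and the same mass of ice, by conservation).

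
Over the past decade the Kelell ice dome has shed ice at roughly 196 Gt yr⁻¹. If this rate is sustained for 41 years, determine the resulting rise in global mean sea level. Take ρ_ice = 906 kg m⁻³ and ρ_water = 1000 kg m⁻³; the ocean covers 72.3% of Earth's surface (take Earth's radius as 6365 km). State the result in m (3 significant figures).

Total mass lost = 196 Gt/yr × 41 yr = 8036 Gt = 8.036×10^15 kg.
ρ_w = 1000 kg m⁻³, so water volume = 8.036×10^15 / 1000 = 8.036×10^12 m³.
Δh = 8.036×10^12 / 3.68×10^14 = 0.0218 m.

≈ 0.0218 m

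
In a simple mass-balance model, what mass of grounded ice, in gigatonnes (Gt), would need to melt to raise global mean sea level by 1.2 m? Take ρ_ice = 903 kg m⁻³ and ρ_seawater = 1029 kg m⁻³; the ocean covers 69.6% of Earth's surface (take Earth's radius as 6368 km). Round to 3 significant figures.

≈ 4.38×10^5 Gt

Required water volume = Δh × A = 1.2 m × 3.55×10^14 m² = 4.256×10^14 m³.
ρ_w = 1029 kg m⁻³, so the mass of water = 4.256×10^14 m³ × 1029 kg m⁻³ = 4.379×10^17 kg = 4.38×10^5 Gt (and the same mass of ice, by conservation).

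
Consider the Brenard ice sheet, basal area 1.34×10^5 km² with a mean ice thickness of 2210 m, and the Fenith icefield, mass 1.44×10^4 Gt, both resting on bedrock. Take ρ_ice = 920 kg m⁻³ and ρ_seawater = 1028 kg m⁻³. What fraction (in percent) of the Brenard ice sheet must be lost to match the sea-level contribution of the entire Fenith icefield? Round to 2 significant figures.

≈ 5.3 %

Equal sea-level rise means equal mass of meltwater, i.e. equal mass of ice lost.
Ice mass of Fenith: 1.440×10^16 kg; ice mass of Brenard: 2.724×10^17 kg.
Fraction required = 1.440×10^16 / 2.724×10^17 = 0.0529 → 5.3 %.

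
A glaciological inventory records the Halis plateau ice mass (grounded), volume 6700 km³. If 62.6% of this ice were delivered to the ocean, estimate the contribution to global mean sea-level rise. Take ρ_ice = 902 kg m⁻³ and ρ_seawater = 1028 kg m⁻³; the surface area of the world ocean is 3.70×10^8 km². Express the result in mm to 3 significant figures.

Halis: 0.626 × 6700 km³ × (902/1028) = 3680 km³ of water.
Spread over 3.70×10^14 m² of ocean, Δh = 3.680×10^12 / 3.70×10^14 = 9.95×10^-3 m = 9.95 mm.

≈ 9.95 mm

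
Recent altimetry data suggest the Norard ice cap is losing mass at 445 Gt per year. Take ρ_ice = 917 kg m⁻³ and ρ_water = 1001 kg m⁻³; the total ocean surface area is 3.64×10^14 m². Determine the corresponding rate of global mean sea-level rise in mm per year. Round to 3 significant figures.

≈ 1.22 mm/yr

ρ_w = 1001 kg m⁻³. Annual water volume added = 445 Gt / ρ_w = 4.450×10^14 kg / 1001 kg m⁻³ = 4.446×10^11 m³.
Δh per year = 4.446×10^11 / 3.64×10^14 = 1.22×10^-3 m = 1.22 mm.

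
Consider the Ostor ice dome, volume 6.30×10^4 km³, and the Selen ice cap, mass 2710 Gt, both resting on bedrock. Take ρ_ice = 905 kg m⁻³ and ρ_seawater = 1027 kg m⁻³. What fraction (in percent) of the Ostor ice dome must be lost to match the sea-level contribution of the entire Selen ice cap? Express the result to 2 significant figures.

≈ 4.8 %

Equal sea-level rise means equal mass of meltwater, i.e. equal mass of ice lost.
Ice mass of Selen: 2.710×10^15 kg; ice mass of Ostor: 5.702×10^16 kg.
Fraction required = 2.710×10^15 / 5.702×10^16 = 0.0475 → 4.8 %.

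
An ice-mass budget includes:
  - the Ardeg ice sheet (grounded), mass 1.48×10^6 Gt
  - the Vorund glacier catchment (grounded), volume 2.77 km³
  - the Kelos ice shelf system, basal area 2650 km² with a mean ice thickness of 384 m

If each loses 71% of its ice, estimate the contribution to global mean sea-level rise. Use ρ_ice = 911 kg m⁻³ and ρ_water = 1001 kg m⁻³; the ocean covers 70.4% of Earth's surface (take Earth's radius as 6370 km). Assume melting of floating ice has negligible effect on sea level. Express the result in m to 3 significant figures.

≈ 2.92 m

Ardeg: 0.71 × 1.48×10^6 Gt = 1.051×10^18 kg; dividing by ρ_w = 1001 kg m⁻³ gives 1.050×10^15 m³ of water.
Vorund: 0.71 × 2.77 km³ × (911/1001) = 1.790 km³ of water.
The Kelos ice shelf system is floating and already displaces its own weight of water, so its melt adds essentially nothing to sea level.
Total added water ≈ 1.050×10^15 m³ over 3.59×10^14 m² → Δh = 2.92 m.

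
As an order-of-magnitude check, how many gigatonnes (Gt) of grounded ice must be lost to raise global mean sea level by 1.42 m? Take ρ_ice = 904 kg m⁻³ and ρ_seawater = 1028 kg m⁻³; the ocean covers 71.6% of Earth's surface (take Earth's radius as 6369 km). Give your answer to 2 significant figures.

≈ 5.3×10^5 Gt

Required water volume = Δh × A = 1.42 m × 3.65×10^14 m² = 5.183×10^14 m³.
ρ_w = 1028 kg m⁻³, so the mass of water = 5.183×10^14 m³ × 1028 kg m⁻³ = 5.328×10^17 kg = 5.3×10^5 Gt (and the same mass of ice, by conservation).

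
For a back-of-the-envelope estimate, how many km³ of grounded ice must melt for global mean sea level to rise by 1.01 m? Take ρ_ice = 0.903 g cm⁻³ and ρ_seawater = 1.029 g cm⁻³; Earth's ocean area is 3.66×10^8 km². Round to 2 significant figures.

≈ 4.2×10^5 km³

Required water volume = Δh × A = 1.01 m × 3.66×10^14 m² = 3.697×10^14 m³ = 3.697×10^5 km³.
Ice volume = water volume × ρ_w/ρ_ice = 3.697×10^5 × 1029/903 = 4.2×10^5 km³.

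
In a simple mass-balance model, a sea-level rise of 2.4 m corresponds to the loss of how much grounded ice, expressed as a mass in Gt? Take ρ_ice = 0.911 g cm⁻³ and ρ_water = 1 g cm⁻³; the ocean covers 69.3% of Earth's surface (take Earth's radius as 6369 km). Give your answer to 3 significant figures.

Required water volume = Δh × A = 2.4 m × 3.53×10^14 m² = 8.478×10^14 m³.
ρ_w = 1 g cm⁻³ = 1000 kg m⁻³, so the mass of water = 8.478×10^14 m³ × 1000 kg m⁻³ = 8.478×10^17 kg = 8.48×10^5 Gt (and the same mass of ice, by conservation).

≈ 8.48×10^5 Gt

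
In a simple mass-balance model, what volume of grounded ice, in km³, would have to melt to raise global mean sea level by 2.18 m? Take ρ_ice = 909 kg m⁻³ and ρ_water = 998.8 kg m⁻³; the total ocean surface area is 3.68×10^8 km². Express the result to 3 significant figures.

≈ 8.81×10^5 km³

Required water volume = Δh × A = 2.18 m × 3.68×10^14 m² = 8.022×10^14 m³ = 8.022×10^5 km³.
Ice volume = water volume × ρ_w/ρ_ice = 8.022×10^5 × 998.8/909 = 8.81×10^5 km³.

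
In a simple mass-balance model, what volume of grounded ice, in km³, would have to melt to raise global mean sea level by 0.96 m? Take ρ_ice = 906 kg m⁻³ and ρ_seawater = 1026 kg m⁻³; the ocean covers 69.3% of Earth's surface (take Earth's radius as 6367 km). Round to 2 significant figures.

Required water volume = Δh × A = 0.96 m × 3.53×10^14 m² = 3.389×10^14 m³ = 3.389×10^5 km³.
Ice volume = water volume × ρ_w/ρ_ice = 3.389×10^5 × 1026/906 = 3.8×10^5 km³.

≈ 3.8×10^5 km³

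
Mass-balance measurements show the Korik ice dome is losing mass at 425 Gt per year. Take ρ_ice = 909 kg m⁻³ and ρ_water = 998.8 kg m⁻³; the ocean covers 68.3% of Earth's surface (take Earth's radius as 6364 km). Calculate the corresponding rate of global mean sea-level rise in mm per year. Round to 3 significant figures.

≈ 1.22 mm/yr

ρ_w = 998.8 kg m⁻³. Annual water volume added = 425 Gt / ρ_w = 4.250×10^14 kg / 998.8 kg m⁻³ = 4.255×10^11 m³.
Δh per year = 4.255×10^11 / 3.48×10^14 = 1.22×10^-3 m = 1.22 mm.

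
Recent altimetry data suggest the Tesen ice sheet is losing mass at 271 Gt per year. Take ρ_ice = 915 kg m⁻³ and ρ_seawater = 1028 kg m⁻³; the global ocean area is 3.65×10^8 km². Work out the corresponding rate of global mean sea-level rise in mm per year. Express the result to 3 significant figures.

≈ 0.722 mm/yr

ρ_w = 1028 kg m⁻³. Annual water volume added = 271 Gt / ρ_w = 2.710×10^14 kg / 1028 kg m⁻³ = 2.636×10^11 m³.
Δh per year = 2.636×10^11 / 3.65×10^14 = 7.22×10^-4 m = 0.722 mm.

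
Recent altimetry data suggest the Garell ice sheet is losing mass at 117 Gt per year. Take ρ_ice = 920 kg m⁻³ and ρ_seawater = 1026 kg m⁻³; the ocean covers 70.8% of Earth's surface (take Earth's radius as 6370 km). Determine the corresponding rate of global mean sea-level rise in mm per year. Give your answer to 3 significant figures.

≈ 0.316 mm/yr

ρ_w = 1026 kg m⁻³. Annual water volume added = 117 Gt / ρ_w = 1.170×10^14 kg / 1026 kg m⁻³ = 1.140×10^11 m³.
Δh per year = 1.140×10^11 / 3.61×10^14 = 3.16×10^-4 m = 0.316 mm.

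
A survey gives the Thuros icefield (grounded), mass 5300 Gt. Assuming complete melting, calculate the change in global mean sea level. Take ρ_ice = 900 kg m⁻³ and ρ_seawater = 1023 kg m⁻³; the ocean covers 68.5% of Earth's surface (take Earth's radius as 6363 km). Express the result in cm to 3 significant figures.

≈ 1.49 cm

Thuros: 5300 Gt = 5.300×10^15 kg; dividing by ρ_w = 1023 kg m⁻³ gives 5.181×10^12 m³ of water.
Spread over 3.49×10^14 m² of ocean, Δh = 5.181×10^12 / 3.49×10^14 = 0.0149 m = 1.49 cm.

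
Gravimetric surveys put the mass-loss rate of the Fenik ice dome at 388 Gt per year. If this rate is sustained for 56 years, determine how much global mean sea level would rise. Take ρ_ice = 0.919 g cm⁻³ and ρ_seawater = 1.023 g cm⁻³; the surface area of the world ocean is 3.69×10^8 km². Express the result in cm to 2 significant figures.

≈ 5.8 cm

Total mass lost = 388 Gt/yr × 56 yr = 2.173×10^4 Gt = 2.173×10^16 kg.
ρ_w = 1.023 g cm⁻³ = 1023 kg m⁻³, so water volume = 2.173×10^16 / 1023 = 2.124×10^13 m³.
Δh = 2.124×10^13 / 3.69×10^14 = 0.0576 m = 5.8 cm.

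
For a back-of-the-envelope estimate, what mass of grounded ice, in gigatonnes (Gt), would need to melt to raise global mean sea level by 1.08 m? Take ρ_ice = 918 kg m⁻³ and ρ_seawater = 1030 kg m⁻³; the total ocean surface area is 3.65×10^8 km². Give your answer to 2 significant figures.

≈ 4.1×10^5 Gt

Required water volume = Δh × A = 1.08 m × 3.65×10^14 m² = 3.942×10^14 m³.
ρ_w = 1030 kg m⁻³, so the mass of water = 3.942×10^14 m³ × 1030 kg m⁻³ = 4.060×10^17 kg = 4.1×10^5 Gt (and the same mass of ice, by conservation).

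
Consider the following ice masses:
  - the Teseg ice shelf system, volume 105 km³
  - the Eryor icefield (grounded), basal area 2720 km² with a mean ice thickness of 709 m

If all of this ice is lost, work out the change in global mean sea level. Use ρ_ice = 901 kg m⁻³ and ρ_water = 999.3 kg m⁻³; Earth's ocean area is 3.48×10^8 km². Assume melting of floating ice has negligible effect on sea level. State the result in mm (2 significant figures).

≈ 5.0 mm

The Teseg ice shelf system is floating and already displaces its own weight of water, so its melt adds essentially nothing to sea level.
Eryor: ice volume = 2720 km² × 709 m = 1928 km³; 1928 × (901/999.3) = 1739 km³ of water.
Total added water ≈ 1.739×10^12 m³ over 3.48×10^14 m² → Δh = 5.00×10^-3 m = 5.0 mm.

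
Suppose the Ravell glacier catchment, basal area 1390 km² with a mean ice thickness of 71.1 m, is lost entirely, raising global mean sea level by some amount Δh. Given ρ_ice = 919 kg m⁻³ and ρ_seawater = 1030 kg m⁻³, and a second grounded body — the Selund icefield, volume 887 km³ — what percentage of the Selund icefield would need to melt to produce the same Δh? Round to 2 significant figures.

≈ 11 %

Equal sea-level rise means equal mass of meltwater, i.e. equal mass of ice lost.
Ice mass of Ravell: 9.082×10^13 kg; ice mass of Selund: 8.152×10^14 kg.
Fraction required = 9.082×10^13 / 8.152×10^14 = 0.111 → 11 %.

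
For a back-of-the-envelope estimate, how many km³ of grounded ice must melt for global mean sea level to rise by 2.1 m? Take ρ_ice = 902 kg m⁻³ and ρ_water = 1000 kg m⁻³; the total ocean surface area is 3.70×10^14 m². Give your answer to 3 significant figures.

Required water volume = Δh × A = 2.1 m × 3.70×10^14 m² = 7.770×10^14 m³ = 7.770×10^5 km³.
Ice volume = water volume × ρ_w/ρ_ice = 7.770×10^5 × 1000/902 = 8.61×10^5 km³.

≈ 8.61×10^5 km³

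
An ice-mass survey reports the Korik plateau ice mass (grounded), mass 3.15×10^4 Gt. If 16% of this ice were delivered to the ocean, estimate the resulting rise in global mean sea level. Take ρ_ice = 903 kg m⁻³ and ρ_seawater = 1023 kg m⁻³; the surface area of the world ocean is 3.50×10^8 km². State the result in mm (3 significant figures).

≈ 14.1 mm

Korik: 0.16 × 3.15×10^4 Gt = 5.040×10^15 kg; dividing by ρ_w = 1023 kg m⁻³ gives 4.927×10^12 m³ of water.
Spread over 3.50×10^14 m² of ocean, Δh = 4.927×10^12 / 3.50×10^14 = 0.0141 m = 14.1 mm.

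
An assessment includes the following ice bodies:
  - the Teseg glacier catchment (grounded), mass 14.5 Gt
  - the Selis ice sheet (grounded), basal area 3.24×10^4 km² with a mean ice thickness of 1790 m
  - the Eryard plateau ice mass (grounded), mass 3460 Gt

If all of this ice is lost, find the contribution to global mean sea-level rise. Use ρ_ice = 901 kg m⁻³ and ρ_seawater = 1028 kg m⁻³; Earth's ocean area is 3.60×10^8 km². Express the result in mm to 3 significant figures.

≈ 151 mm

Teseg: 14.5 Gt = 1.450×10^13 kg; dividing by ρ_w = 1028 kg m⁻³ gives 1.411×10^10 m³ of water.
Selis: ice volume = 3.24×10^4 km² × 1790 m = 5.800×10^4 km³; 5.800×10^4 × (901/1028) = 5.083×10^4 km³ of water.
Eryard: 3460 Gt = 3.460×10^15 kg; dividing by ρ_w = 1028 kg m⁻³ gives 3.366×10^12 m³ of water.
Total added water ≈ 5.421×10^13 m³ over 3.60×10^14 m² → Δh = 0.151 m = 151 mm.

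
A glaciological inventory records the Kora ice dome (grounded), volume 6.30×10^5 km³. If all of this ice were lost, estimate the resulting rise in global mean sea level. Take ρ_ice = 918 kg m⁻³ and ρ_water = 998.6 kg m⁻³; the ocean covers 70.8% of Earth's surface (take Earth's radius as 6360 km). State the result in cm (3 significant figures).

Kora: 6.30×10^5 km³ × (918/998.6) = 5.792×10^5 km³ of water.
Spread over 3.60×10^14 m² of ocean, Δh = 5.792×10^14 / 3.60×10^14 = 1.61 m = 161 cm.

≈ 161 cm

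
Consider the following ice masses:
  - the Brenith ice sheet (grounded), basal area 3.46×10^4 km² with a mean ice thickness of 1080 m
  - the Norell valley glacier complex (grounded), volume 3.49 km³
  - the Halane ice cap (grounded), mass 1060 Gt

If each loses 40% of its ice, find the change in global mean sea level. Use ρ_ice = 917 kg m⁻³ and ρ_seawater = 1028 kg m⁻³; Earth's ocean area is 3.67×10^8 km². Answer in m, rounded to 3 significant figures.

≈ 0.0375 m

Brenith: ice volume = 3.46×10^4 km² × 1080 m = 3.737×10^4 km³; 0.4 × 3.737×10^4 × (917/1028) = 1.333×10^4 km³ of water.
Norell: 0.4 × 3.49 km³ × (917/1028) = 1.245 km³ of water.
Halane: 0.4 × 1060 Gt = 4.240×10^14 kg; dividing by ρ_w = 1028 kg m⁻³ gives 4.125×10^11 m³ of water.
Total added water ≈ 1.375×10^13 m³ over 3.67×10^14 m² → Δh = 0.0375 m.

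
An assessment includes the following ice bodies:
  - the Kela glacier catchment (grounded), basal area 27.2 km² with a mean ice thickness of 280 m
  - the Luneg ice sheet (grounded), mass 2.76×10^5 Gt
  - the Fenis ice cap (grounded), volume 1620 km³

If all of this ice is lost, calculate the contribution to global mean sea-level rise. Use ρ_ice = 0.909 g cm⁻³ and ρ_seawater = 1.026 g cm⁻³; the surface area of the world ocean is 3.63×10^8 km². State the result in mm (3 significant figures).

≈ 745 mm

Kela: ice volume = 27.2 km² × 280 m = 7.616 km³; 7.616 × (909/1026) = 6.748 km³ of water.
Luneg: 2.76×10^5 Gt = 2.760×10^17 kg; dividing by ρ_w = 1.026 g cm⁻³ = 1026 kg m⁻³ gives 2.690×10^14 m³ of water.
Fenis: 1620 km³ × (909/1026) = 1435 km³ of water.
Total added water ≈ 2.704×10^14 m³ over 3.63×10^14 m² → Δh = 0.745 m = 745 mm.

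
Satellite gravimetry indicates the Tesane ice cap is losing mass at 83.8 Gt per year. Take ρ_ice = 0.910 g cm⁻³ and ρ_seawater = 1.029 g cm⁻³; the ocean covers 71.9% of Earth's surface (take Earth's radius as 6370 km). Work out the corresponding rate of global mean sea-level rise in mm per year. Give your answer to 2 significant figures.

ρ_w = 1.029 g cm⁻³ = 1029 kg m⁻³. Annual water volume added = 83.8 Gt / ρ_w = 8.380×10^13 kg / 1029 kg m⁻³ = 8.144×10^10 m³.
Δh per year = 8.144×10^10 / 3.67×10^14 = 2.22×10^-4 m = 0.22 mm.

≈ 0.22 mm/yr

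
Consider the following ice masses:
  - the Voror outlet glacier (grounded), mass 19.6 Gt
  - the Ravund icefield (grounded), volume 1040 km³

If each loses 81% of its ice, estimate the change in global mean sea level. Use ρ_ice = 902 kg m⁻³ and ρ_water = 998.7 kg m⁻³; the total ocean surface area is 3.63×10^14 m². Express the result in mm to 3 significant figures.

≈ 2.14 mm

Voror: 0.81 × 19.6 Gt = 1.588×10^13 kg; dividing by ρ_w = 998.7 kg m⁻³ gives 1.590×10^10 m³ of water.
Ravund: 0.81 × 1040 km³ × (902/998.7) = 760.8 km³ of water.
Total added water ≈ 7.767×10^11 m³ over 3.63×10^14 m² → Δh = 2.14×10^-3 m = 2.14 mm.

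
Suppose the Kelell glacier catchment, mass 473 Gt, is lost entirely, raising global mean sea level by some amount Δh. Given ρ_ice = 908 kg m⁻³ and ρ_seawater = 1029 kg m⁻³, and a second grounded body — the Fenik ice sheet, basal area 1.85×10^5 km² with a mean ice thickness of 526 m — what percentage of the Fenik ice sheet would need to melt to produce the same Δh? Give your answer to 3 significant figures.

Equal sea-level rise means equal mass of meltwater, i.e. equal mass of ice lost.
Ice mass of Kelell: 4.730×10^14 kg; ice mass of Fenik: 8.836×10^16 kg.
Fraction required = 4.730×10^14 / 8.836×10^16 = 5.35×10^-3 → 0.535 %.

≈ 0.535 %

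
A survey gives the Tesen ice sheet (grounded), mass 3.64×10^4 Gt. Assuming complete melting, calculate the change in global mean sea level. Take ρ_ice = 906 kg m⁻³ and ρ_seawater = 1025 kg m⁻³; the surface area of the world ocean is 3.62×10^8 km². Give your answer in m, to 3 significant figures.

≈ 0.0981 m

Tesen: 3.64×10^4 Gt = 3.640×10^16 kg; dividing by ρ_w = 1025 kg m⁻³ gives 3.551×10^13 m³ of water.
Spread over 3.62×10^14 m² of ocean, Δh = 3.551×10^13 / 3.62×10^14 = 0.0981 m.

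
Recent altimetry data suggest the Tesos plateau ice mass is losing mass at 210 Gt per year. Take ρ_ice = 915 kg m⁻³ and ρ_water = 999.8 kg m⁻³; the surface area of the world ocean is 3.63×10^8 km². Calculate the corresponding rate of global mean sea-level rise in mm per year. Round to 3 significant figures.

ρ_w = 999.8 kg m⁻³. Annual water volume added = 210 Gt / ρ_w = 2.100×10^14 kg / 999.8 kg m⁻³ = 2.100×10^11 m³.
Δh per year = 2.100×10^11 / 3.63×10^14 = 5.79×10^-4 m = 0.579 mm.

≈ 0.579 mm/yr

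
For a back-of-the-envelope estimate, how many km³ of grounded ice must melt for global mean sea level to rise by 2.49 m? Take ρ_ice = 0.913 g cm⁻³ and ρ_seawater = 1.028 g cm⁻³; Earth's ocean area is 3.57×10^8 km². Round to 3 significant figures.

Required water volume = Δh × A = 2.49 m × 3.57×10^14 m² = 8.889×10^14 m³ = 8.889×10^5 km³.
Ice volume = water volume × ρ_w/ρ_ice = 8.889×10^5 × 1028/913 = 1.00×10^6 km³.

≈ 1.00×10^6 km³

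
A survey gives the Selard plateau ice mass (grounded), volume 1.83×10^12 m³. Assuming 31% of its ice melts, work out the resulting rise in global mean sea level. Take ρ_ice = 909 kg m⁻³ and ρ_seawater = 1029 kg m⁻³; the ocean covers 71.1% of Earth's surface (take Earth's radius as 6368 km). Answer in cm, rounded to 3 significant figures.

≈ 0.138 cm

Selard: 0.31 × 1.83×10^12 m³ × (909/1029) = 5.011×10^11 m³ of water.
Spread over 3.62×10^14 m² of ocean, Δh = 5.011×10^11 / 3.62×10^14 = 1.38×10^-3 m = 0.138 cm.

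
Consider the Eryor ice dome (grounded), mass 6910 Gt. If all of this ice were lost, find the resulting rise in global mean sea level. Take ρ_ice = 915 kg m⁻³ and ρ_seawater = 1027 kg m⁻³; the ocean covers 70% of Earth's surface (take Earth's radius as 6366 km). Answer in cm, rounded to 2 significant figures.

Eryor: 6910 Gt = 6.910×10^15 kg; dividing by ρ_w = 1027 kg m⁻³ gives 6.728×10^12 m³ of water.
Spread over 3.56×10^14 m² of ocean, Δh = 6.728×10^12 / 3.56×10^14 = 0.0189 m = 1.9 cm.

≈ 1.9 cm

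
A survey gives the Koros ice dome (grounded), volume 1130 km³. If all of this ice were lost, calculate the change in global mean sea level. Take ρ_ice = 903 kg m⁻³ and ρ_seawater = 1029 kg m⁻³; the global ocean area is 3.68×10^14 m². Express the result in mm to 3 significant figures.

Koros: 1130 km³ × (903/1029) = 991.6 km³ of water.
Spread over 3.68×10^14 m² of ocean, Δh = 9.916×10^11 / 3.68×10^14 = 2.69×10^-3 m = 2.69 mm.

≈ 2.69 mm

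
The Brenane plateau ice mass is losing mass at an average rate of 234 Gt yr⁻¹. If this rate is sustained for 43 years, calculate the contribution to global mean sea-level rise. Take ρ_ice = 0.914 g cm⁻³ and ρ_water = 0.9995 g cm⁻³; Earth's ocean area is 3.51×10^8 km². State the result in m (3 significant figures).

Total mass lost = 234 Gt/yr × 43 yr = 1.006×10^4 Gt = 1.006×10^16 kg.
ρ_w = 0.9995 g cm⁻³ = 999.5 kg m⁻³, so water volume = 1.006×10^16 / 999.5 = 1.007×10^13 m³.
Δh = 1.007×10^13 / 3.51×10^14 = 0.0287 m.

≈ 0.0287 m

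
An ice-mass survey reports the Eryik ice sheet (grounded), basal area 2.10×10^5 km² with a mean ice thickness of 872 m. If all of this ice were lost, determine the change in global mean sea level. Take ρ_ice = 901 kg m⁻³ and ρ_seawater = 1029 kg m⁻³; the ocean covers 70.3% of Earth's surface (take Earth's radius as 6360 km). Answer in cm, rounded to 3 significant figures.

≈ 44.9 cm

Eryik: ice volume = 2.10×10^5 km² × 872 m = 1.831×10^5 km³; 1.831×10^5 × (901/1029) = 1.603×10^5 km³ of water.
Spread over 3.57×10^14 m² of ocean, Δh = 1.603×10^14 / 3.57×10^14 = 0.449 m = 44.9 cm.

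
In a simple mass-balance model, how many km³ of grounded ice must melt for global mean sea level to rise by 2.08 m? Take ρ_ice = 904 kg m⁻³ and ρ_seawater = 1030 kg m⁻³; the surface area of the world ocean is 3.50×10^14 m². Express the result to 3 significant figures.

Required water volume = Δh × A = 2.08 m × 3.50×10^14 m² = 7.280×10^14 m³ = 7.280×10^5 km³.
Ice volume = water volume × ρ_w/ρ_ice = 7.280×10^5 × 1030/904 = 8.29×10^5 km³.

≈ 8.29×10^5 km³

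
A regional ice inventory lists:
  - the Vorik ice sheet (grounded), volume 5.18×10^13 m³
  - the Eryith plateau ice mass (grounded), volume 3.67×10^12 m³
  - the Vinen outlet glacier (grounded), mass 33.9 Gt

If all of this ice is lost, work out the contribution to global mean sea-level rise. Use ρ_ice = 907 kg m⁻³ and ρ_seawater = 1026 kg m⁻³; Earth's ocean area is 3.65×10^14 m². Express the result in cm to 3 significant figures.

≈ 13.4 cm

Vorik: 5.18×10^13 m³ × (907/1026) = 4.579×10^13 m³ of water.
Eryith: 3.67×10^12 m³ × (907/1026) = 3.244×10^12 m³ of water.
Vinen: 33.9 Gt = 3.390×10^13 kg; dividing by ρ_w = 1026 kg m⁻³ gives 3.304×10^10 m³ of water.
Total added water ≈ 4.907×10^13 m³ over 3.65×10^14 m² → Δh = 0.134 m = 13.4 cm.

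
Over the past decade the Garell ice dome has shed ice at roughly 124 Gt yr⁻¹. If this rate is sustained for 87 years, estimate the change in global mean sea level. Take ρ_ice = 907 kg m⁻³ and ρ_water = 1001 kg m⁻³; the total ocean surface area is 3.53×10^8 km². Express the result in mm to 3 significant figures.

≈ 30.5 mm

Total mass lost = 124 Gt/yr × 87 yr = 1.079×10^4 Gt = 1.079×10^16 kg.
ρ_w = 1001 kg m⁻³, so water volume = 1.079×10^16 / 1001 = 1.078×10^13 m³.
Δh = 1.078×10^13 / 3.53×10^14 = 0.0305 m = 30.5 mm.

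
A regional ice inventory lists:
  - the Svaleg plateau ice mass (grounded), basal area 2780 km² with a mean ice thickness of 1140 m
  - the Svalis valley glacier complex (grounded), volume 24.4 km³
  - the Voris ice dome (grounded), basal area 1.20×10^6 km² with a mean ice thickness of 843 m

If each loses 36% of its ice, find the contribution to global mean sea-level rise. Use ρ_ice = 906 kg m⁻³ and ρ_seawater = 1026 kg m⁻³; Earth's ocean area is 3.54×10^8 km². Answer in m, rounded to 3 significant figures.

Svaleg: ice volume = 2780 km² × 1140 m = 3169 km³; 0.36 × 3169 × (906/1026) = 1007 km³ of water.
Svalis: 0.36 × 24.4 km³ × (906/1026) = 7.757 km³ of water.
Voris: ice volume = 1.20×10^6 km² × 843 m = 1.012×10^6 km³; 0.36 × 1.012×10^6 × (906/1026) = 3.216×10^5 km³ of water.
Total added water ≈ 3.226×10^14 m³ over 3.54×10^14 m² → Δh = 0.911 m.

≈ 0.911 m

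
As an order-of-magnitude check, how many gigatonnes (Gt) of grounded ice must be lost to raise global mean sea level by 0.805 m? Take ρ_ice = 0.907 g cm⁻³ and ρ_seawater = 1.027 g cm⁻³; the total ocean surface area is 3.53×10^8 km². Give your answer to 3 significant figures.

≈ 2.92×10^5 Gt

Required water volume = Δh × A = 0.805 m × 3.53×10^14 m² = 2.842×10^14 m³.
ρ_w = 1.027 g cm⁻³ = 1027 kg m⁻³, so the mass of water = 2.842×10^14 m³ × 1027 kg m⁻³ = 2.918×10^17 kg = 2.92×10^5 Gt (and the same mass of ice, by conservation).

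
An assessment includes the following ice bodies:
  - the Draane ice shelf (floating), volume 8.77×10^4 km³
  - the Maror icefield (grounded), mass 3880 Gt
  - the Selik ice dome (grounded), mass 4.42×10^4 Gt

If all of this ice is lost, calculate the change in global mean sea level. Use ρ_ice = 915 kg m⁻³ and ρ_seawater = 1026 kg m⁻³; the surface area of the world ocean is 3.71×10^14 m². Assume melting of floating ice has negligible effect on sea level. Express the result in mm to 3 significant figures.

The Draane ice shelf is floating and already displaces its own weight of water, so its melt adds essentially nothing to sea level.
Maror: 3880 Gt = 3.880×10^15 kg; dividing by ρ_w = 1026 kg m⁻³ gives 3.782×10^12 m³ of water.
Selik: 4.42×10^4 Gt = 4.420×10^16 kg; dividing by ρ_w = 1026 kg m⁻³ gives 4.308×10^13 m³ of water.
Total added water ≈ 4.686×10^13 m³ over 3.71×10^14 m² → Δh = 0.126 m = 126 mm.

≈ 126 mm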